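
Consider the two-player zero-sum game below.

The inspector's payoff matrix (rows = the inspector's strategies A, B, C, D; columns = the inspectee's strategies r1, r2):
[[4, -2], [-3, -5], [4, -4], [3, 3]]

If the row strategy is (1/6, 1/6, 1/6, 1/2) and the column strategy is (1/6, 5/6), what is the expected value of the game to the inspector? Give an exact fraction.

1/9

Against (1/6, 5/6), each row's expected payoff is A: -1; B: -14/3; C: -8/3; D: 3.
Taking the (1/6, 1/6, 1/6, 1/2)-weighted average: (1/6)·(-1) + (1/6)·(-14/3) + (1/6)·(-8/3) + (1/2)·(3) = 1/9.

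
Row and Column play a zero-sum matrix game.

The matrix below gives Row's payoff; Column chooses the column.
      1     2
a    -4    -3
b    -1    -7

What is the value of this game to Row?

-25/7

Row minima are -4 and -7, so Row's maximin is -4; column maxima are -1 and -3, so Column's minimax is -3. These differ, so the equilibrium is in mixed strategies.
Let Row play a with probability p. Column is indifferent when −4p − (1−p) = −3p − 7(1−p), giving p = 6/7.
Let Column play 1 with probability q. Row is indifferent when −4q − 3(1−q) = −q − 7(1−q), giving q = 4/7.
The value is -4·(4/7) + (-3)·(3/7) = -25/7.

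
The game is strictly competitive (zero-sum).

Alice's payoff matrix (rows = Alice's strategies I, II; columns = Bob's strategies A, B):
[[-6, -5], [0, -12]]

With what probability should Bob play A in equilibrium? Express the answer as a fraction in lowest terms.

7/13

Row minima are -6 and -12, so Alice's maximin is -6; column maxima are 0 and -5, so Bob's minimax is -5. These differ, so the equilibrium is in mixed strategies.
Let Bob play A with probability q. Alice is indifferent when −6q − 5(1−q) = −12(1−q), giving q = 7/13.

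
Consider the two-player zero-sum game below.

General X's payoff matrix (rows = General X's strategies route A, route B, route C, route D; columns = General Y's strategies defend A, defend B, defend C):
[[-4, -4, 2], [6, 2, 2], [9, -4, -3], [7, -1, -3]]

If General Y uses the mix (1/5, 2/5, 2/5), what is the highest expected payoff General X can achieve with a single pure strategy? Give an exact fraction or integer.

route A: (-4)·(1/5) + (-4)·(2/5) + (2)·(2/5) = -8/5.
route B: (6)·(1/5) + (2)·(2/5) + (2)·(2/5) = 14/5.
route C: (9)·(1/5) + (-4)·(2/5) + (-3)·(2/5) = -1.
route D: (7)·(1/5) + (-1)·(2/5) + (-3)·(2/5) = -1/5.
The best pure response is route B with expected payoff 14/5.

14/5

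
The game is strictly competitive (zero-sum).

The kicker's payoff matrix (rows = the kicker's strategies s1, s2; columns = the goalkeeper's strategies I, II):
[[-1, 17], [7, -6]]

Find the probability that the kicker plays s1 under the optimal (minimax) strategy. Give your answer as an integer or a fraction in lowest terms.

13/31

Row minima are -1 and -6, so the kicker's maximin is -1; column maxima are 7 and 17, so the goalkeeper's minimax is 7. These differ, so the equilibrium is in mixed strategies.
Let the kicker play s1 with probability p. The goalkeeper is indifferent when −p + 7(1−p) = 17p − 6(1−p), giving p = 13/31.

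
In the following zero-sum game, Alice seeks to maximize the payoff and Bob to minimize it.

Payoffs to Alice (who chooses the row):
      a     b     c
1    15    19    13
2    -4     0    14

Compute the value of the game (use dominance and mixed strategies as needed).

131/10

Column b is strictly dominated by a for Bob (it gives Alice more in every row).
The remaining 2×2 game on (1, 2) × (a, c) has no saddle point. Let Alice play 1 with probability p; indifference gives 15p − 4(1−p) = 13p + 14(1−p), so p = 9/10.
Similarly Bob's optimal q on a is 1/20, and the value is 15·(1/20) + (13)·(19/20) = 131/10.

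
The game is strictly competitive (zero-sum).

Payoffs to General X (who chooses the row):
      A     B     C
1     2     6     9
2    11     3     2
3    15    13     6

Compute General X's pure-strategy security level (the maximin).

6

The worst-case payoff for each row is 1: 2, 2: 2, 3: 6.
The best of these is 6.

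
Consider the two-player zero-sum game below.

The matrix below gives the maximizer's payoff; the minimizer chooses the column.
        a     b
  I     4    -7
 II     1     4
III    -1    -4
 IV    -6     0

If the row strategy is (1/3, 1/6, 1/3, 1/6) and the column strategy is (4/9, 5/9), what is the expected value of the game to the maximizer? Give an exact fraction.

Against (4/9, 5/9), each row's expected payoff is I: -19/9; II: 8/3; III: -8/3; IV: -8/3.
Taking the (1/3, 1/6, 1/3, 1/6)-weighted average: (1/3)·(-19/9) + (1/6)·(8/3) + (1/3)·(-8/3) + (1/6)·(-8/3) = -43/27.

-43/27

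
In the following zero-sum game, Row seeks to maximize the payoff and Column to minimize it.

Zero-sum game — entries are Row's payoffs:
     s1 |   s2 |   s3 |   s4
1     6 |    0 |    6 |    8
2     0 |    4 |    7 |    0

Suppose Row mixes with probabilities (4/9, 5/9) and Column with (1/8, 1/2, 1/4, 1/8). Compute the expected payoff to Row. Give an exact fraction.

127/36

Against (1/8, 1/2, 1/4, 1/8), each row's expected payoff is 1: 13/4; 2: 15/4.
Taking the (4/9, 5/9)-weighted average: (4/9)·(13/4) + (5/9)·(15/4) = 127/36.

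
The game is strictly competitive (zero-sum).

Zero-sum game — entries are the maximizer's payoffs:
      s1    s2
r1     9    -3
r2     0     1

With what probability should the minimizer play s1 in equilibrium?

4/13

Row minima are -3 and 0, so the maximizer's maximin is 0; column maxima are 9 and 1, so the minimizer's minimax is 1. These differ, so the equilibrium is in mixed strategies.
Let the minimizer play s1 with probability q. The maximizer is indifferent when 9q − 3(1−q) = (1−q), giving q = 4/13.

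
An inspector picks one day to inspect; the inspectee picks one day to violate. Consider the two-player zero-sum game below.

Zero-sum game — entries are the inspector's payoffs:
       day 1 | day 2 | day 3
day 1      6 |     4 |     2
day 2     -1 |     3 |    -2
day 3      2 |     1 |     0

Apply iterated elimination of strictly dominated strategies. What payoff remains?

Row day 3 is strictly dominated by row day 1 (6>2, 4>1, 2>0); eliminate day 3.
Column day 1 is strictly dominated by day 3 for the inspectee (2<6, -2<-1); eliminate day 1.
Column day 2 is strictly dominated by day 3 for the inspectee (2<4, -2<3); eliminate day 2.
Row day 2 is strictly dominated by row day 1 (2>-2); eliminate day 2.
Only (day 1, day 3) remains, with payoff 2.

2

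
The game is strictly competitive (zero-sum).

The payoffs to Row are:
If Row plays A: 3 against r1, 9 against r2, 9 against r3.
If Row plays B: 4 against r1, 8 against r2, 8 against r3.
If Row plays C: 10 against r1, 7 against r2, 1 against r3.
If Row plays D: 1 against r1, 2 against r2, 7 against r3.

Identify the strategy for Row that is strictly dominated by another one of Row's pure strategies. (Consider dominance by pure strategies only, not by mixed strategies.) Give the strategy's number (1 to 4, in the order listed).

Compare D with A: 3 > 1, 9 > 2, 9 > 7.
So A strictly dominates D for Row; D is strictly dominated.

4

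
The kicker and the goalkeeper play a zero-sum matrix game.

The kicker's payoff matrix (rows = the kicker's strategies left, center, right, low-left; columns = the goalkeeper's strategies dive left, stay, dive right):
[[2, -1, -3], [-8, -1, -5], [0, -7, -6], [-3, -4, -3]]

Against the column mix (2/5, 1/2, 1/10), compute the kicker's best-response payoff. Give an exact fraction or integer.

0

left: (2)·(2/5) + (-1)·(1/2) + (-3)·(1/10) = 0.
center: (-8)·(2/5) + (-1)·(1/2) + (-5)·(1/10) = -21/5.
right: (0)·(2/5) + (-7)·(1/2) + (-6)·(1/10) = -41/10.
low-left: (-3)·(2/5) + (-4)·(1/2) + (-3)·(1/10) = -7/2.
The best pure response is left with expected payoff 0.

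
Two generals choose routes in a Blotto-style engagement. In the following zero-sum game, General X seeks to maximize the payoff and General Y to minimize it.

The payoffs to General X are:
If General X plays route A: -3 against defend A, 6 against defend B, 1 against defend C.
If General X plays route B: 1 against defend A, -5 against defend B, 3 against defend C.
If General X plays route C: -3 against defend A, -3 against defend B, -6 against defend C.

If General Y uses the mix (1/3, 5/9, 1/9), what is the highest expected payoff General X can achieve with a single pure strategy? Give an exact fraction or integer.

route A: (-3)·(1/3) + (6)·(5/9) + (1)·(1/9) = 22/9.
route B: (1)·(1/3) + (-5)·(5/9) + (3)·(1/9) = -19/9.
route C: (-3)·(1/3) + (-3)·(5/9) + (-6)·(1/9) = -10/3.
The best pure response is route A with expected payoff 22/9.

22/9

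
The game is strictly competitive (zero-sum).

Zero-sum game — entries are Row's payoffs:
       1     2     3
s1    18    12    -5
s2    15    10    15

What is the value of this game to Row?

Column 1 is strictly dominated by 2 for Column (it gives Row more in every row).
The remaining 2×2 game on (s1, s2) × (2, 3) has no saddle point. Let Row play s1 with probability p; indifference gives 12p + 10(1−p) = −5p + 15(1−p), so p = 5/22.
Similarly Column's optimal q on 2 is 10/11, and the value is 12·(10/11) + (-5)·(1/11) = 115/11.

115/11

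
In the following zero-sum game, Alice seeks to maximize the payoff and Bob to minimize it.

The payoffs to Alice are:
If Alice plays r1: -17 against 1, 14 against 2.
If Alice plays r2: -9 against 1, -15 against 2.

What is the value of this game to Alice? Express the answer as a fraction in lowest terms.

-381/37

Row minima are -17 and -15, so Alice's maximin is -15; column maxima are -9 and 14, so Bob's minimax is -9. These differ, so the equilibrium is in mixed strategies.
Let Alice play r1 with probability p. Bob is indifferent when −17p − 9(1−p) = 14p − 15(1−p), giving p = 6/37.
Let Bob play 1 with probability q. Alice is indifferent when −17q + 14(1−q) = −9q − 15(1−q), giving q = 29/37.
The value is -17·(29/37) + (14)·(8/37) = -381/37.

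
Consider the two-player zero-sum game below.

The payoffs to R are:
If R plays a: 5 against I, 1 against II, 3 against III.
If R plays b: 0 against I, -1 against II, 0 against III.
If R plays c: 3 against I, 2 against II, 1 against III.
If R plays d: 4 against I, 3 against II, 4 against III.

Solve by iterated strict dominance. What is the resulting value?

Column I is strictly dominated by II for C (1<5, -1<0, 2<3, 3<4); eliminate I.
Row b is strictly dominated by row a (1>-1, 3>0); eliminate b.
Row c is strictly dominated by row d (3>2, 4>1); eliminate c.
Column III is strictly dominated by II for C (1<3, 3<4); eliminate III.
Row a is strictly dominated by row d (3>1); eliminate a.
Only (d, II) remains, with payoff 3.

3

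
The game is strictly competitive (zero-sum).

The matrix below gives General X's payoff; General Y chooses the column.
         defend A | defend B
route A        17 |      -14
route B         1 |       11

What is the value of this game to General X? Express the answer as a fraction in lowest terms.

201/41

Row minima are -14 and 1, so General X's maximin is 1; column maxima are 17 and 11, so General Y's minimax is 11. These differ, so the equilibrium is in mixed strategies.
Let General X play route A with probability p. General Y is indifferent when 17p + (1−p) = −14p + 11(1−p), giving p = 10/41.
Let General Y play defend A with probability q. General X is indifferent when 17q − 14(1−q) = q + 11(1−q), giving q = 25/41.
The value is 17·(25/41) + (-14)·(16/41) = 201/41.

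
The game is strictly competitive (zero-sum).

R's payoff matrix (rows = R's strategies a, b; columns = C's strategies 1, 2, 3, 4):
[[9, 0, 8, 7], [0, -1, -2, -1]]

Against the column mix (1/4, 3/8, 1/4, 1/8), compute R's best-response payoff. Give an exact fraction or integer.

41/8

a: (9)·(1/4) + (0)·(3/8) + (8)·(1/4) + (7)·(1/8) = 41/8.
b: (0)·(1/4) + (-1)·(3/8) + (-2)·(1/4) + (-1)·(1/8) = -1.
The best pure response is a with expected payoff 41/8.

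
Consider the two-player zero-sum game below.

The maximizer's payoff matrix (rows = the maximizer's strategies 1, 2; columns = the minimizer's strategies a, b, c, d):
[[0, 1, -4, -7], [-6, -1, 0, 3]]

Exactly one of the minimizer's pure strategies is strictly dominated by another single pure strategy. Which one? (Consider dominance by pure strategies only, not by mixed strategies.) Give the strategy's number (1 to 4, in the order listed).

2

The minimizer prefers columns that give the maximizer less. Compare b with a: 0 < 1, -6 < -1.
So a strictly dominates b for the minimizer; b is strictly dominated.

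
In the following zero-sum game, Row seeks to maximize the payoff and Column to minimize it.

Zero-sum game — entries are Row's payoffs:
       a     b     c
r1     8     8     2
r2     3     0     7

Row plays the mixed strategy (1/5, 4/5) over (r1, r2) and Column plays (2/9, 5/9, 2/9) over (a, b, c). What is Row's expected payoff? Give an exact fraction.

28/9

Against (2/9, 5/9, 2/9), each row's expected payoff is r1: 20/3; r2: 20/9.
Taking the (1/5, 4/5)-weighted average: (1/5)·(20/3) + (4/5)·(20/9) = 28/9.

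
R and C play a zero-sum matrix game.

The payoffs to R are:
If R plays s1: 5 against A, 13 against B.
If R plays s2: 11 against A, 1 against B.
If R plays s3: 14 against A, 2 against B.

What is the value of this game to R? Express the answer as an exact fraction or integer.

Row s2 is strictly dominated by row s3, so R never plays it.
The remaining 2×2 game on (s1, s3) × (A, B) has no saddle point. Let R play s1 with probability p; indifference gives 5p + 14(1−p) = 13p + 2(1−p), so p = 3/5.
Similarly C's optimal q on A is 11/20, and the value is 5·(11/20) + (13)·(9/20) = 43/5.

43/5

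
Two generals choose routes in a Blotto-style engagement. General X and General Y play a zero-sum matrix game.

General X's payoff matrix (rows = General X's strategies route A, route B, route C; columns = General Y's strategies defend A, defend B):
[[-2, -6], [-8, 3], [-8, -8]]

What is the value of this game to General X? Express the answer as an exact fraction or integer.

-18/5

Row route C is strictly dominated by row route A, so General X never plays it.
The remaining 2×2 game on (route A, route B) × (defend A, defend B) has no saddle point. Let General X play route A with probability p; indifference gives −2p − 8(1−p) = −6p + 3(1−p), so p = 11/15.
Similarly General Y's optimal q on defend A is 3/5, and the value is -2·(3/5) + (-6)·(2/5) = -18/5.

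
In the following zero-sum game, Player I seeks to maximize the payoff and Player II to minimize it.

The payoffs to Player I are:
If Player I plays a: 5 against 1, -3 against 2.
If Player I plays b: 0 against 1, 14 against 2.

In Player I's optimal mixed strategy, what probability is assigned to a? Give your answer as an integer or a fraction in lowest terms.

Row minima are -3 and 0, so Player I's maximin is 0; column maxima are 5 and 14, so Player II's minimax is 5. These differ, so the equilibrium is in mixed strategies.
Let Player I play a with probability p. Player II is indifferent when 5p = −3p + 14(1−p), giving p = 7/11.

7/11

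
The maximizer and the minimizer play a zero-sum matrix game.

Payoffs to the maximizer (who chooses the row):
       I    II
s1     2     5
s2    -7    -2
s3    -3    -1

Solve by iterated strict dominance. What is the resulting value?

Column II is strictly dominated by I for the minimizer (2<5, -7<-2, -3<-1); eliminate II.
Row s2 is strictly dominated by row s1 (2>-7); eliminate s2.
Row s3 is strictly dominated by row s1 (2>-3); eliminate s3.
Only (s1, I) remains, with payoff 2.

2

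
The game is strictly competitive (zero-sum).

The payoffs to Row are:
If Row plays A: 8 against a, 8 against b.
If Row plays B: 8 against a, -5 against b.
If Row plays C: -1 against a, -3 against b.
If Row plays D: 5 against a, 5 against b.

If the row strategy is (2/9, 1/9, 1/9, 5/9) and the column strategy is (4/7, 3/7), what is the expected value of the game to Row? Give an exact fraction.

Against (4/7, 3/7), each row's expected payoff is A: 8; B: 17/7; C: -13/7; D: 5.
Taking the (2/9, 1/9, 1/9, 5/9)-weighted average: (2/9)·(8) + (1/9)·(17/7) + (1/9)·(-13/7) + (5/9)·(5) = 97/21.

97/21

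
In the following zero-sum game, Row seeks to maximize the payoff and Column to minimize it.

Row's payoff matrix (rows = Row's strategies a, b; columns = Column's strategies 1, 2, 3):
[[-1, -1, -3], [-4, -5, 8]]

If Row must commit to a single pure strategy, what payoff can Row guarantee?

The worst-case payoff for each row is a: -3, b: -5.
The best of these is -3.

-3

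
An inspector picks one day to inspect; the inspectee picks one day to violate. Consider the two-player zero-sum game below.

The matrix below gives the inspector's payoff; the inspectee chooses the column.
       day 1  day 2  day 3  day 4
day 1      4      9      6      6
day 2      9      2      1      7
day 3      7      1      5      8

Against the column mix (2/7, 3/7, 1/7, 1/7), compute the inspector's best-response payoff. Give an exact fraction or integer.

day 1: (4)·(2/7) + (9)·(3/7) + (6)·(1/7) + (6)·(1/7) = 47/7.
day 2: (9)·(2/7) + (2)·(3/7) + (1)·(1/7) + (7)·(1/7) = 32/7.
day 3: (7)·(2/7) + (1)·(3/7) + (5)·(1/7) + (8)·(1/7) = 30/7.
The best pure response is day 1 with expected payoff 47/7.

47/7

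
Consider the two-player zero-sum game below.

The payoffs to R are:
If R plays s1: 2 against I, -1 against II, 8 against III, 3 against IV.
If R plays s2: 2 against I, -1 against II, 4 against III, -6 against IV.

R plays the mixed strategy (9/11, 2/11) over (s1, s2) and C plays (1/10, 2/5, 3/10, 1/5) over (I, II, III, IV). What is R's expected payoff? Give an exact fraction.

124/55

Against (1/10, 2/5, 3/10, 1/5), each row's expected payoff is s1: 14/5; s2: -1/5.
Taking the (9/11, 2/11)-weighted average: (9/11)·(14/5) + (2/11)·(-1/5) = 124/55.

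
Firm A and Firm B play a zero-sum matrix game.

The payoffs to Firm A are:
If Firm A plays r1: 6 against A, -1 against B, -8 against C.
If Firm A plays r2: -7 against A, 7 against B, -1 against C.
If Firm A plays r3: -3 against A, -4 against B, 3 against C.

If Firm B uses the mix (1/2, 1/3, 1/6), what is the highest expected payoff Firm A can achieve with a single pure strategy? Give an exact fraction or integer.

r1: (6)·(1/2) + (-1)·(1/3) + (-8)·(1/6) = 4/3.
r2: (-7)·(1/2) + (7)·(1/3) + (-1)·(1/6) = -4/3.
r3: (-3)·(1/2) + (-4)·(1/3) + (3)·(1/6) = -7/3.
The best pure response is r1 with expected payoff 4/3.

4/3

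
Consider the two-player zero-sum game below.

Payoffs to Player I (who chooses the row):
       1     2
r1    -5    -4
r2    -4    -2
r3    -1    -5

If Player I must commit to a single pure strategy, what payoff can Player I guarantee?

-4

The worst-case payoff for each row is r1: -5, r2: -4, r3: -5.
The best of these is -4.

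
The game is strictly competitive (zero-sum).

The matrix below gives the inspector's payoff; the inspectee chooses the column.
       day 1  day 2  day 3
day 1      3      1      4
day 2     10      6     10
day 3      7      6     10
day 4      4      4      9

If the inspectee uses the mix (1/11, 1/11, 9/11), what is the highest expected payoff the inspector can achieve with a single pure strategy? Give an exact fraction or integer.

day 1: (3)·(1/11) + (1)·(1/11) + (4)·(9/11) = 40/11.
day 2: (10)·(1/11) + (6)·(1/11) + (10)·(9/11) = 106/11.
day 3: (7)·(1/11) + (6)·(1/11) + (10)·(9/11) = 103/11.
day 4: (4)·(1/11) + (4)·(1/11) + (9)·(9/11) = 89/11.
The best pure response is day 2 with expected payoff 106/11.

106/11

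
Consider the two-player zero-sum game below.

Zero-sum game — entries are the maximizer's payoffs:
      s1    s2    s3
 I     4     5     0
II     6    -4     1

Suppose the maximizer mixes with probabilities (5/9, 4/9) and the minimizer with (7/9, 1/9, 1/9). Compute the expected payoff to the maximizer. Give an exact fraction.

107/27

Against (7/9, 1/9, 1/9), each row's expected payoff is I: 11/3; II: 13/3.
Taking the (5/9, 4/9)-weighted average: (5/9)·(11/3) + (4/9)·(13/3) = 107/27.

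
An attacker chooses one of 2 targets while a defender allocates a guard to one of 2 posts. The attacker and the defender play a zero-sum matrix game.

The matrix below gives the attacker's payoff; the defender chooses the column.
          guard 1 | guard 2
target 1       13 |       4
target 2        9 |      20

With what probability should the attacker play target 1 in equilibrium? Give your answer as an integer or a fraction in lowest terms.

Row minima are 4 and 9, so the attacker's maximin is 9; column maxima are 13 and 20, so the defender's minimax is 13. These differ, so the equilibrium is in mixed strategies.
Let the attacker play target 1 with probability p. The defender is indifferent when 13p + 9(1−p) = 4p + 20(1−p), giving p = 11/20.

11/20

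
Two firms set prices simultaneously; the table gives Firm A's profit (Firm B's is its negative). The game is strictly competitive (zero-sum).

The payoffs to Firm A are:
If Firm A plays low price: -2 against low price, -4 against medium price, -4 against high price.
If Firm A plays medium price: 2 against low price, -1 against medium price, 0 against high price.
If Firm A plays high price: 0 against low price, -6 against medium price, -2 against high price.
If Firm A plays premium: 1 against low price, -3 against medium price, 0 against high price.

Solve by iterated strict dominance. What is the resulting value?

Column low price is strictly dominated by medium price for Firm B (-4<-2, -1<2, -6<0, -3<1); eliminate low price.
Row low price is strictly dominated by row medium price (-1>-4, 0>-4); eliminate low price.
Column high price is strictly dominated by medium price for Firm B (-1<0, -6<-2, -3<0); eliminate high price.
Row high price is strictly dominated by row medium price (-1>-6); eliminate high price.
Row premium is strictly dominated by row medium price (-1>-3); eliminate premium.
Only (medium price, medium price) remains, with payoff -1.

-1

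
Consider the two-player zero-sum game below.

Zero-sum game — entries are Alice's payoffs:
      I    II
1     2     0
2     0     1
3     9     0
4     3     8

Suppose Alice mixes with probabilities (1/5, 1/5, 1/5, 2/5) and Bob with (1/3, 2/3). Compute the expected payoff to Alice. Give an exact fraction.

Against (1/3, 2/3), each row's expected payoff is 1: 2/3; 2: 2/3; 3: 3; 4: 19/3.
Taking the (1/5, 1/5, 1/5, 2/5)-weighted average: (1/5)·(2/3) + (1/5)·(2/3) + (1/5)·(3) + (2/5)·(19/3) = 17/5.

17/5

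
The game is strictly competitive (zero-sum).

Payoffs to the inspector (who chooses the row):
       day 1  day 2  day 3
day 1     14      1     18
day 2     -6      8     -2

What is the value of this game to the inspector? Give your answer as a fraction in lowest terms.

118/27

Column day 3 is strictly dominated by day 1 for the inspectee (it gives the inspector more in every row).
The remaining 2×2 game on (day 1, day 2) × (day 1, day 2) has no saddle point. Let the inspector play day 1 with probability p; indifference gives 14p − 6(1−p) = p + 8(1−p), so p = 14/27.
Similarly the inspectee's optimal q on day 1 is 7/27, and the value is 14·(7/27) + (1)·(20/27) = 118/27.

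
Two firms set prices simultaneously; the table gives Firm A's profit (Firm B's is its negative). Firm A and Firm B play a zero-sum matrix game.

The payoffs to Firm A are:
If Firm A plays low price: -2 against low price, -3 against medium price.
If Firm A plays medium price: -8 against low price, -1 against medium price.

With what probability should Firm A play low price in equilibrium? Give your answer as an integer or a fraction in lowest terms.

7/8

Row minima are -3 and -8, so Firm A's maximin is -3; column maxima are -2 and -1, so Firm B's minimax is -2. These differ, so the equilibrium is in mixed strategies.
Let Firm A play low price with probability p. Firm B is indifferent when −2p − 8(1−p) = −3p − (1−p), giving p = 7/8.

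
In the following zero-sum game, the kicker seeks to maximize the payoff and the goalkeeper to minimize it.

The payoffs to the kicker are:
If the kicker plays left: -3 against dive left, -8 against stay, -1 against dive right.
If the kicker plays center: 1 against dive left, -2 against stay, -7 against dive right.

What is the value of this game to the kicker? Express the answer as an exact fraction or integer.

Column dive left is strictly dominated by stay for the goalkeeper (it gives the kicker more in every row).
The remaining 2×2 game on (left, center) × (stay, dive right) has no saddle point. Let the kicker play left with probability p; indifference gives −8p − 2(1−p) = −p − 7(1−p), so p = 5/12.
Similarly the goalkeeper's optimal q on stay is 1/2, and the value is -8·(1/2) + (-1)·(1/2) = -9/2.

-9/2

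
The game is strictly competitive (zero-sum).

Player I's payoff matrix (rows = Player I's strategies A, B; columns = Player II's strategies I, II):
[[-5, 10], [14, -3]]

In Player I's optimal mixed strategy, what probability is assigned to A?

17/32

Row minima are -5 and -3, so Player I's maximin is -3; column maxima are 14 and 10, so Player II's minimax is 10. These differ, so the equilibrium is in mixed strategies.
Let Player I play A with probability p. Player II is indifferent when −5p + 14(1−p) = 10p − 3(1−p), giving p = 17/32.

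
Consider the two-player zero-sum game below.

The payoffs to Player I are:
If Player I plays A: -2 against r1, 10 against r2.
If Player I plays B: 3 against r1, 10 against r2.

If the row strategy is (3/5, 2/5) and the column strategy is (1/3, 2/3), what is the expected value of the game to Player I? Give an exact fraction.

Against (1/3, 2/3), each row's expected payoff is A: 6; B: 23/3.
Taking the (3/5, 2/5)-weighted average: (3/5)·(6) + (2/5)·(23/3) = 20/3.

20/3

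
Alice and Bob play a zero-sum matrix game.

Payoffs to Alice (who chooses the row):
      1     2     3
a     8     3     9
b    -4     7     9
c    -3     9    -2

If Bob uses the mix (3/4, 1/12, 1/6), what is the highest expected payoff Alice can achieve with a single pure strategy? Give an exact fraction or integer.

a: (8)·(3/4) + (3)·(1/12) + (9)·(1/6) = 31/4.
b: (-4)·(3/4) + (7)·(1/12) + (9)·(1/6) = -11/12.
c: (-3)·(3/4) + (9)·(1/12) + (-2)·(1/6) = -11/6.
The best pure response is a with expected payoff 31/4.

31/4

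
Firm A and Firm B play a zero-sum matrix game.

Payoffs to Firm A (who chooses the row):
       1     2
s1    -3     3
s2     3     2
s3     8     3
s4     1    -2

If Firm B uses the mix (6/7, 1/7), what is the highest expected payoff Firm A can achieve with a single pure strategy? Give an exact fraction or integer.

51/7

s1: (-3)·(6/7) + (3)·(1/7) = -15/7.
s2: (3)·(6/7) + (2)·(1/7) = 20/7.
s3: (8)·(6/7) + (3)·(1/7) = 51/7.
s4: (1)·(6/7) + (-2)·(1/7) = 4/7.
The best pure response is s3 with expected payoff 51/7.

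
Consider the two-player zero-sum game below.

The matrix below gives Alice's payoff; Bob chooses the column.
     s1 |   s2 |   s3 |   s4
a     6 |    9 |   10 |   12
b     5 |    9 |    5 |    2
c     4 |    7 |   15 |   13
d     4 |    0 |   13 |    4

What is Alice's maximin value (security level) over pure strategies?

The worst-case payoff for each row is a: 6, b: 2, c: 4, d: 0.
The best of these is 6.

6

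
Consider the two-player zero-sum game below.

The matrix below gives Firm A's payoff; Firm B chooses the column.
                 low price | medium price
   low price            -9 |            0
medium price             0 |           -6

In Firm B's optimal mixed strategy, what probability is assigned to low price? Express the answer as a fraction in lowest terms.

Row minima are -9 and -6, so Firm A's maximin is -6; column maxima are 0 and 0, so Firm B's minimax is 0. These differ, so the equilibrium is in mixed strategies.
Let Firm B play low price with probability q. Firm A is indifferent when −9q = −6(1−q), giving q = 2/5.

2/5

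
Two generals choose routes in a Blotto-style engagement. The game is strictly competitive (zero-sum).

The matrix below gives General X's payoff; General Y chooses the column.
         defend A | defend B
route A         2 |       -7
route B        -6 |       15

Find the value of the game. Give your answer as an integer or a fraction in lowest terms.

-2/5

Row minima are -7 and -6, so General X's maximin is -6; column maxima are 2 and 15, so General Y's minimax is 2. These differ, so the equilibrium is in mixed strategies.
Let General X play route A with probability p. General Y is indifferent when 2p − 6(1−p) = −7p + 15(1−p), giving p = 7/10.
Let General Y play defend A with probability q. General X is indifferent when 2q − 7(1−q) = −6q + 15(1−q), giving q = 11/15.
The value is 2·(11/15) + (-7)·(4/15) = -2/5.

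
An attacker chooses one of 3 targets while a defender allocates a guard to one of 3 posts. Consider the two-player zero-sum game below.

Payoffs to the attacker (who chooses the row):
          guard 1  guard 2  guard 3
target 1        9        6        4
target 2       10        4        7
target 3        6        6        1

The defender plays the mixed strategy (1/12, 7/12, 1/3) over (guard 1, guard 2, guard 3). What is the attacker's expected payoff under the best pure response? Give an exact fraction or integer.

67/12

target 1: (9)·(1/12) + (6)·(7/12) + (4)·(1/3) = 67/12.
target 2: (10)·(1/12) + (4)·(7/12) + (7)·(1/3) = 11/2.
target 3: (6)·(1/12) + (6)·(7/12) + (1)·(1/3) = 13/3.
The best pure response is target 1 with expected payoff 67/12.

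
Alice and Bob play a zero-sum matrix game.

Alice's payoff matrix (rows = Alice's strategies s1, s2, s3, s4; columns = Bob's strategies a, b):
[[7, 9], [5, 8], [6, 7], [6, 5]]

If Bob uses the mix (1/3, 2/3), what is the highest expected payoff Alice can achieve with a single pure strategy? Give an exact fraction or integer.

25/3

s1: (7)·(1/3) + (9)·(2/3) = 25/3.
s2: (5)·(1/3) + (8)·(2/3) = 7.
s3: (6)·(1/3) + (7)·(2/3) = 20/3.
s4: (6)·(1/3) + (5)·(2/3) = 16/3.
The best pure response is s1 with expected payoff 25/3.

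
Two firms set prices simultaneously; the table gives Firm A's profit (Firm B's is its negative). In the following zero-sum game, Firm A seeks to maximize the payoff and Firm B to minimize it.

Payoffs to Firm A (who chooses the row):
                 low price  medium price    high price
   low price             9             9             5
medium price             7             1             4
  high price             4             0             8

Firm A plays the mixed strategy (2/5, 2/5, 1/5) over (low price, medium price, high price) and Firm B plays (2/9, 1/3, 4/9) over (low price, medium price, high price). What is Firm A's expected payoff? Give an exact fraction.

Against (2/9, 1/3, 4/9), each row's expected payoff is low price: 65/9; medium price: 11/3; high price: 40/9.
Taking the (2/5, 2/5, 1/5)-weighted average: (2/5)·(65/9) + (2/5)·(11/3) + (1/5)·(40/9) = 236/45.

236/45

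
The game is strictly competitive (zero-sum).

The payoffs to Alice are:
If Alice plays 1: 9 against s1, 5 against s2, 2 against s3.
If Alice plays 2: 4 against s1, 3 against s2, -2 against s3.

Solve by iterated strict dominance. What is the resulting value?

Column s2 is strictly dominated by s3 for Bob (2<5, -2<3); eliminate s2.
Row 2 is strictly dominated by row 1 (9>4, 2>-2); eliminate 2.
Column s1 is strictly dominated by s3 for Bob (2<9); eliminate s1.
Only (1, s3) remains, with payoff 2.

2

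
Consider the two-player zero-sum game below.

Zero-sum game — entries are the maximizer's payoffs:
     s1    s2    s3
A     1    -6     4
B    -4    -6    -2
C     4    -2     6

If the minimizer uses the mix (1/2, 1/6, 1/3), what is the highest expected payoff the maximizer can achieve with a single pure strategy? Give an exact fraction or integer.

A: (1)·(1/2) + (-6)·(1/6) + (4)·(1/3) = 5/6.
B: (-4)·(1/2) + (-6)·(1/6) + (-2)·(1/3) = -11/3.
C: (4)·(1/2) + (-2)·(1/6) + (6)·(1/3) = 11/3.
The best pure response is C with expected payoff 11/3.

11/3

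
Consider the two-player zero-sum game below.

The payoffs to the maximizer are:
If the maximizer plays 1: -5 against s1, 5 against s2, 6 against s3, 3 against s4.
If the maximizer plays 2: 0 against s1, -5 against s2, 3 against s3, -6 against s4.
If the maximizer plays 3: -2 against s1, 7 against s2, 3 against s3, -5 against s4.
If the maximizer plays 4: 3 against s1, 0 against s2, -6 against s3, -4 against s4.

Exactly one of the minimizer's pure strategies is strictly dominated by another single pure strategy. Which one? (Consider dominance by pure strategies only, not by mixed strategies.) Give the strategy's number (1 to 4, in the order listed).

The minimizer prefers columns that give the maximizer less. Compare s2 with s4: 3 < 5, -6 < -5, -5 < 7, -4 < 0.
So s4 strictly dominates s2 for the minimizer; s2 is strictly dominated.

2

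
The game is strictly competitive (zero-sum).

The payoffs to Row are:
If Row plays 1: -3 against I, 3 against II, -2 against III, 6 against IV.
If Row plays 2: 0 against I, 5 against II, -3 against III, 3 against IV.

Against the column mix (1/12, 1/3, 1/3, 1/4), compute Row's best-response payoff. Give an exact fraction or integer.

1: (-3)·(1/12) + (3)·(1/3) + (-2)·(1/3) + (6)·(1/4) = 19/12.
2: (0)·(1/12) + (5)·(1/3) + (-3)·(1/3) + (3)·(1/4) = 17/12.
The best pure response is 1 with expected payoff 19/12.

19/12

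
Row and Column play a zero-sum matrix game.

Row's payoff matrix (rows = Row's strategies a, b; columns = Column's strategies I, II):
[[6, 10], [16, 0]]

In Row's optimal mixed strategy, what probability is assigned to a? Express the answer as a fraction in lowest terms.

Row minima are 6 and 0, so Row's maximin is 6; column maxima are 16 and 10, so Column's minimax is 10. These differ, so the equilibrium is in mixed strategies.
Let Row play a with probability p. Column is indifferent when 6p + 16(1−p) = 10p, giving p = 4/5.

4/5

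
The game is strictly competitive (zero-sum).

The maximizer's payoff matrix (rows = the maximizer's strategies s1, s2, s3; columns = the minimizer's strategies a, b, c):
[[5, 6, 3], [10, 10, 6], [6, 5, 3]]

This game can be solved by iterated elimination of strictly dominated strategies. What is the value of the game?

6

Column b is strictly dominated by c for the minimizer (3<6, 6<10, 3<5); eliminate b.
Column a is strictly dominated by c for the minimizer (3<5, 6<10, 3<6); eliminate a.
Row s3 is strictly dominated by row s2 (6>3); eliminate s3.
Row s1 is strictly dominated by row s2 (6>3); eliminate s1.
Only (s2, c) remains, with payoff 6.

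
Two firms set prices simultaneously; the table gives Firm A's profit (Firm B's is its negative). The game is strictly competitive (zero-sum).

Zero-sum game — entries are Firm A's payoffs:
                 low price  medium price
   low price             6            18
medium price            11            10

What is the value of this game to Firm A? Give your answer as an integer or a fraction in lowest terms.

Row minima are 6 and 10, so Firm A's maximin is 10; column maxima are 11 and 18, so Firm B's minimax is 11. These differ, so the equilibrium is in mixed strategies.
Let Firm A play low price with probability p. Firm B is indifferent when 6p + 11(1−p) = 18p + 10(1−p), giving p = 1/13.
Let Firm B play low price with probability q. Firm A is indifferent when 6q + 18(1−q) = 11q + 10(1−q), giving q = 8/13.
The value is 6·(8/13) + (18)·(5/13) = 138/13.

138/13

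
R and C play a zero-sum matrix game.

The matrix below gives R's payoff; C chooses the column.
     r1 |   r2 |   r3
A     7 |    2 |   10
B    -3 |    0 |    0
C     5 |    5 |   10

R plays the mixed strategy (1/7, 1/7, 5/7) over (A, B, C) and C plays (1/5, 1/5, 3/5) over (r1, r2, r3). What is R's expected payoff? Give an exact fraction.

Against (1/5, 1/5, 3/5), each row's expected payoff is A: 39/5; B: -3/5; C: 8.
Taking the (1/7, 1/7, 5/7)-weighted average: (1/7)·(39/5) + (1/7)·(-3/5) + (5/7)·(8) = 236/35.

236/35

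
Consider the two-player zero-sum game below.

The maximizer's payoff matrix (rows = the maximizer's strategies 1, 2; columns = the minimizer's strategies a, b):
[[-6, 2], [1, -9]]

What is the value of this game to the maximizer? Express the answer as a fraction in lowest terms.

-26/9

Row minima are -6 and -9, so the maximizer's maximin is -6; column maxima are 1 and 2, so the minimizer's minimax is 1. These differ, so the equilibrium is in mixed strategies.
Let the maximizer play 1 with probability p. The minimizer is indifferent when −6p + (1−p) = 2p − 9(1−p), giving p = 5/9.
Let the minimizer play a with probability q. The maximizer is indifferent when −6q + 2(1−q) = q − 9(1−q), giving q = 11/18.
The value is -6·(11/18) + (2)·(7/18) = -26/9.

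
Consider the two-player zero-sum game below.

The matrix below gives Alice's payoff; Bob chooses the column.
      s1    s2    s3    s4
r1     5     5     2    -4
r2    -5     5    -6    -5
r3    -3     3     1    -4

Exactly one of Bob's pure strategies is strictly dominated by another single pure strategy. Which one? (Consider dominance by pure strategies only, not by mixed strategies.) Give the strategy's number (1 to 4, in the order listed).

Bob prefers columns that give Alice less. Compare s2 with s3: 2 < 5, -6 < 5, 1 < 3.
So s3 strictly dominates s2 for Bob; s2 is strictly dominated.

2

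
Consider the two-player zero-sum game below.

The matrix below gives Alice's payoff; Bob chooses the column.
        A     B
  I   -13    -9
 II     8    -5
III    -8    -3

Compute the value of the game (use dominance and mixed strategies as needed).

-32/9

Row I is strictly dominated by row III, so Alice never plays it.
The remaining 2×2 game on (II, III) × (A, B) has no saddle point. Let Alice play II with probability p; indifference gives 8p − 8(1−p) = −5p − 3(1−p), so p = 5/18.
Similarly Bob's optimal q on A is 1/9, and the value is 8·(1/9) + (-5)·(8/9) = -32/9.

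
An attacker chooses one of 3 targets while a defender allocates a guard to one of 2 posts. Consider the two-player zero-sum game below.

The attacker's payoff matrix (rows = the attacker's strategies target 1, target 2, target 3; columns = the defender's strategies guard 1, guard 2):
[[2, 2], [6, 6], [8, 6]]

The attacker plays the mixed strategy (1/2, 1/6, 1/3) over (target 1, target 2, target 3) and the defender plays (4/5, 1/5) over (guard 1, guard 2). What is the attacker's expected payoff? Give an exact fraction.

Against (4/5, 1/5), each row's expected payoff is target 1: 2; target 2: 6; target 3: 38/5.
Taking the (1/2, 1/6, 1/3)-weighted average: (1/2)·(2) + (1/6)·(6) + (1/3)·(38/5) = 68/15.

68/15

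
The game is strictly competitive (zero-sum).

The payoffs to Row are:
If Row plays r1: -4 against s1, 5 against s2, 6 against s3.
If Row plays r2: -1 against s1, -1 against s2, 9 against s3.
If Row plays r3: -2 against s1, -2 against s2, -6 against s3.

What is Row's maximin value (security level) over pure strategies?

The worst-case payoff for each row is r1: -4, r2: -1, r3: -6.
The best of these is -1.

-1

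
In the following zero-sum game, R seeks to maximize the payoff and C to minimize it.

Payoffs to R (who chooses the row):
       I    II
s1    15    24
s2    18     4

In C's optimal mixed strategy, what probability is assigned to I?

20/23

Row minima are 15 and 4, so R's maximin is 15; column maxima are 18 and 24, so C's minimax is 18. These differ, so the equilibrium is in mixed strategies.
Let C play I with probability q. R is indifferent when 15q + 24(1−q) = 18q + 4(1−q), giving q = 20/23.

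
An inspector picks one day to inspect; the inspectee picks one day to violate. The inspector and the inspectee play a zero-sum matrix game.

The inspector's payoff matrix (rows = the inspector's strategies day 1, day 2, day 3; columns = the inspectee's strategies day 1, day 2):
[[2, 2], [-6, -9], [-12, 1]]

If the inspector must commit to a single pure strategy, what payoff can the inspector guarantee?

The worst-case payoff for each row is day 1: 2, day 2: -9, day 3: -12.
The best of these is 2.

2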